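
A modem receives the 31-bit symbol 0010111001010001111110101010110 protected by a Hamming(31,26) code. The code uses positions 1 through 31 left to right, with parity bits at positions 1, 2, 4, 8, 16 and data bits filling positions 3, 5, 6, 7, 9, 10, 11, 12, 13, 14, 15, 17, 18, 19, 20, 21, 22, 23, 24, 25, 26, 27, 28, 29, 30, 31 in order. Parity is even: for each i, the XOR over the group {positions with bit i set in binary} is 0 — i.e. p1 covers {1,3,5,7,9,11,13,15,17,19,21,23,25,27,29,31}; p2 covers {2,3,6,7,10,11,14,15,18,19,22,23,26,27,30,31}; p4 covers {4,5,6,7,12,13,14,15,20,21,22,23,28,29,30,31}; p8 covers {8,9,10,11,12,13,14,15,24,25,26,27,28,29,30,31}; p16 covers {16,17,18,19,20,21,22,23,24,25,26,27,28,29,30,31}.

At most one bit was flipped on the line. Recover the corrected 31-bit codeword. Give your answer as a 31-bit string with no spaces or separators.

s1 (pos 1,3,5,7,9,11,13,15,17,19,21,23,25,27,29,31): 0⊕1⊕1⊕1⊕0⊕0⊕0⊕0⊕1⊕1⊕1⊕1⊕1⊕1⊕1⊕0 = 0
s2 (pos 2,3,6,7,10,11,14,15,18,19,22,23,26,27,30,31): 0⊕1⊕1⊕1⊕1⊕0⊕0⊕0⊕1⊕1⊕0⊕1⊕0⊕1⊕1⊕0 = 1
s4 (pos 4,5,6,7,12,13,14,15,20,21,22,23,28,29,30,31): 0⊕1⊕1⊕1⊕1⊕0⊕0⊕0⊕1⊕1⊕0⊕1⊕0⊕1⊕1⊕0 = 1
s8 (pos 8,9,10,11,12,13,14,15,24,25,26,27,28,29,30,31): 0⊕0⊕1⊕0⊕1⊕0⊕0⊕0⊕0⊕1⊕0⊕1⊕0⊕1⊕1⊕0 = 0
s16 (pos 16,17,18,19,20,21,22,23,24,25,26,27,28,29,30,31): 1⊕1⊕1⊕1⊕1⊕1⊕0⊕1⊕0⊕1⊕0⊕1⊕0⊕1⊕1⊕0 = 1
Syndrome s16…s1 = 10110 → error at position 22.
Flip position 22: 0010111001010001111110101010110 → 0010111001010001111111101010110

0010111001010001111111101010110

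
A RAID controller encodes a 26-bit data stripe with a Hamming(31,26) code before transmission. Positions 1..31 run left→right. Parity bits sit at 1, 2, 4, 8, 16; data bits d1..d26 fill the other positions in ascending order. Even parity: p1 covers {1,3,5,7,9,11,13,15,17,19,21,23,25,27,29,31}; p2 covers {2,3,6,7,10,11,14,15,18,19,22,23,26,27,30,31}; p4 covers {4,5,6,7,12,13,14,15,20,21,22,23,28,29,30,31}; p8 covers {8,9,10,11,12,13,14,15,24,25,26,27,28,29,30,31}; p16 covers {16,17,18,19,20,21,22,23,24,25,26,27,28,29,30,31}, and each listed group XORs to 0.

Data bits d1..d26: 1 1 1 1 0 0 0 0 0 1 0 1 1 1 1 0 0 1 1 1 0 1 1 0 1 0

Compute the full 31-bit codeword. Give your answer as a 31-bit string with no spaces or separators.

0110111000000100111100111011010

Place data at non-parity positions: p1 p2 1 p4 1 1 1 p8 0 0 0 0 0 1 0 p16 1 1 1 1 0 0 1 1 1 0 1 1 0 1 0
p1 (pos 1,3,5,7,9,11,13,15,17,19,21,23,25,27,29,31): XOR of data positions = 1⊕1⊕1⊕0⊕0⊕0⊕0⊕1⊕1⊕0⊕1⊕1⊕1⊕0⊕0 = 0
p2 (pos 2,3,6,7,10,11,14,15,18,19,22,23,26,27,30,31): XOR of data positions = 1⊕1⊕1⊕0⊕0⊕1⊕0⊕1⊕1⊕0⊕1⊕0⊕1⊕1⊕0 = 1
p4 (pos 4,5,6,7,12,13,14,15,20,21,22,23,28,29,30,31): XOR of data positions = 1⊕1⊕1⊕0⊕0⊕1⊕0⊕1⊕0⊕0⊕1⊕1⊕0⊕1⊕0 = 0
p8 (pos 8,9,10,11,12,13,14,15,24,25,26,27,28,29,30,31): XOR of data positions = 0⊕0⊕0⊕0⊕0⊕1⊕0⊕1⊕1⊕0⊕1⊕1⊕0⊕1⊕0 = 0
p16 (pos 16,17,18,19,20,21,22,23,24,25,26,27,28,29,30,31): XOR of data positions = 1⊕1⊕1⊕1⊕0⊕0⊕1⊕1⊕1⊕0⊕1⊕1⊕0⊕1⊕0 = 0
Codeword: 0110111000000100111100111011010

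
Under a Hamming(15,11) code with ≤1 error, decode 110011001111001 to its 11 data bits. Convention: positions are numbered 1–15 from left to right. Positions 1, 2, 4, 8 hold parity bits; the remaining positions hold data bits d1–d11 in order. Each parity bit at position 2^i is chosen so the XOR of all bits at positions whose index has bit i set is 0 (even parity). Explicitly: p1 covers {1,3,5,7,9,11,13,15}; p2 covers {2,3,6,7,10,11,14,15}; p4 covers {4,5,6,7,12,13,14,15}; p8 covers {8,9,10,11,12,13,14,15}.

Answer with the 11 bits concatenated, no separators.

s1 (pos 1,3,5,7,9,11,13,15): 1⊕0⊕1⊕0⊕1⊕1⊕0⊕1 = 1
s2 (pos 2,3,6,7,10,11,14,15): 1⊕0⊕1⊕0⊕1⊕1⊕0⊕1 = 1
s4 (pos 4,5,6,7,12,13,14,15): 0⊕1⊕1⊕0⊕1⊕0⊕0⊕1 = 0
s8 (pos 8,9,10,11,12,13,14,15): 0⊕1⊕1⊕1⊕1⊕0⊕0⊕1 = 1
Syndrome s8…s1 = 1011 → error at position 11.
Flip position 11: 110011001111001 → 110011001101001
Read data bits from positions 3,5,6,7,9,10,11,12,13,14,15: 01101101001

01101101001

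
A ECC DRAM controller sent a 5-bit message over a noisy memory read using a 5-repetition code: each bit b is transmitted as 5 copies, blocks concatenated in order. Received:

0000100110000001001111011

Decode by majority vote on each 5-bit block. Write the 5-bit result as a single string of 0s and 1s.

Block 1 (00001): 1 one → 0
Block 2 (00110): 2 ones → 0
Block 3 (00000): 0 ones → 0
Block 4 (10011): 3 ones → 1
Block 5 (11011): 4 ones → 1

00011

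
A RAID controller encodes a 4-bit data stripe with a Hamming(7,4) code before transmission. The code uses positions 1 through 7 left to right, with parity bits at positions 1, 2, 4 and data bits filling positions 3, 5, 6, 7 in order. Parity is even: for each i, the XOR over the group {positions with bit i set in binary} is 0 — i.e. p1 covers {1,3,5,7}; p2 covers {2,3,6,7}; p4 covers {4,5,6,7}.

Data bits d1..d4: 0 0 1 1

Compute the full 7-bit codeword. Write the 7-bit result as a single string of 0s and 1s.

Place data at non-parity positions: p1 p2 0 p4 0 1 1
p1 (pos 1,3,5,7): XOR of data positions = 0⊕0⊕1 = 1
p2 (pos 2,3,6,7): XOR of data positions = 0⊕1⊕1 = 0
p4 (pos 4,5,6,7): XOR of data positions = 0⊕1⊕1 = 0
Codeword: 1000011

1000011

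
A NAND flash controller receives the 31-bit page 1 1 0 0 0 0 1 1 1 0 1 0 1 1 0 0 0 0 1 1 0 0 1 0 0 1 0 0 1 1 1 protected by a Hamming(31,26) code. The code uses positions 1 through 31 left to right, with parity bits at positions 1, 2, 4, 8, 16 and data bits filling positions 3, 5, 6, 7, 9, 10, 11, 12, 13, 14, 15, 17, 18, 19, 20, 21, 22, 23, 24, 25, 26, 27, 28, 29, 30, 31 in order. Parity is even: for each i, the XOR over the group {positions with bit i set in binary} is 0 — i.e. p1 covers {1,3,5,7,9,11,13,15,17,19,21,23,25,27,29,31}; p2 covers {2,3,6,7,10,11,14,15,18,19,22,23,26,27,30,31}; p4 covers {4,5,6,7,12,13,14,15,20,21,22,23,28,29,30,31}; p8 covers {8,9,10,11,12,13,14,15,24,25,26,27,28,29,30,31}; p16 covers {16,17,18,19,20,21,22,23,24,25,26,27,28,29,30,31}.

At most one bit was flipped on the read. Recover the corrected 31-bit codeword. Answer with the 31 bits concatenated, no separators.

1100001110101100001100100110111

s1 (pos 1,3,5,7,9,11,13,15,17,19,21,23,25,27,29,31): 1⊕0⊕0⊕1⊕1⊕1⊕1⊕0⊕0⊕1⊕0⊕1⊕0⊕0⊕1⊕1 = 1
s2 (pos 2,3,6,7,10,11,14,15,18,19,22,23,26,27,30,31): 1⊕0⊕0⊕1⊕0⊕1⊕1⊕0⊕0⊕1⊕0⊕1⊕1⊕0⊕1⊕1 = 1
s4 (pos 4,5,6,7,12,13,14,15,20,21,22,23,28,29,30,31): 0⊕0⊕0⊕1⊕0⊕1⊕1⊕0⊕1⊕0⊕0⊕1⊕0⊕1⊕1⊕1 = 0
s8 (pos 8,9,10,11,12,13,14,15,24,25,26,27,28,29,30,31): 1⊕1⊕0⊕1⊕0⊕1⊕1⊕0⊕0⊕0⊕1⊕0⊕0⊕1⊕1⊕1 = 1
s16 (pos 16,17,18,19,20,21,22,23,24,25,26,27,28,29,30,31): 0⊕0⊕0⊕1⊕1⊕0⊕0⊕1⊕0⊕0⊕1⊕0⊕0⊕1⊕1⊕1 = 1
Syndrome s16…s1 = 11011 → error at position 27.
Flip position 27: 1100001110101100001100100100111 → 1100001110101100001100100110111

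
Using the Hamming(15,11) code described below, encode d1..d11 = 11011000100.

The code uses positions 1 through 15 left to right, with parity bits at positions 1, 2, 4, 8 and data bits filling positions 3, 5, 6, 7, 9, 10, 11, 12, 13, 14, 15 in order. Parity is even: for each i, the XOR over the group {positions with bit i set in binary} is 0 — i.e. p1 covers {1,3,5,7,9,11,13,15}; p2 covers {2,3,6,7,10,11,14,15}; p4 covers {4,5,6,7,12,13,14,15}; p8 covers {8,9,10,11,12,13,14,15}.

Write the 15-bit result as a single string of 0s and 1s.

101110101000100

Place data at non-parity positions: p1 p2 1 p4 1 0 1 p8 1 0 0 0 1 0 0
p1 (pos 1,3,5,7,9,11,13,15): XOR of data positions = 1⊕1⊕1⊕1⊕0⊕1⊕0 = 1
p2 (pos 2,3,6,7,10,11,14,15): XOR of data positions = 1⊕0⊕1⊕0⊕0⊕0⊕0 = 0
p4 (pos 4,5,6,7,12,13,14,15): XOR of data positions = 1⊕0⊕1⊕0⊕1⊕0⊕0 = 1
p8 (pos 8,9,10,11,12,13,14,15): XOR of data positions = 1⊕0⊕0⊕0⊕1⊕0⊕0 = 0
Codeword: 101110101000100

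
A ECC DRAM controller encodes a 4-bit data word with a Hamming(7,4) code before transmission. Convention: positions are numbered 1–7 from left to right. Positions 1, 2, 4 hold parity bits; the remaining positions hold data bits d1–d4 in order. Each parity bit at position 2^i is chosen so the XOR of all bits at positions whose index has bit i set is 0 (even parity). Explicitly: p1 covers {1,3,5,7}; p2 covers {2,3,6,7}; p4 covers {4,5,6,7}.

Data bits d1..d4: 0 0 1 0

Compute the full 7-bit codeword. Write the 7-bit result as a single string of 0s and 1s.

0101010

Place data at non-parity positions: p1 p2 0 p4 0 1 0
p1 (pos 1,3,5,7): XOR of data positions = 0⊕0⊕0 = 0
p2 (pos 2,3,6,7): XOR of data positions = 0⊕1⊕0 = 1
p4 (pos 4,5,6,7): XOR of data positions = 0⊕1⊕0 = 1
Codeword: 0101010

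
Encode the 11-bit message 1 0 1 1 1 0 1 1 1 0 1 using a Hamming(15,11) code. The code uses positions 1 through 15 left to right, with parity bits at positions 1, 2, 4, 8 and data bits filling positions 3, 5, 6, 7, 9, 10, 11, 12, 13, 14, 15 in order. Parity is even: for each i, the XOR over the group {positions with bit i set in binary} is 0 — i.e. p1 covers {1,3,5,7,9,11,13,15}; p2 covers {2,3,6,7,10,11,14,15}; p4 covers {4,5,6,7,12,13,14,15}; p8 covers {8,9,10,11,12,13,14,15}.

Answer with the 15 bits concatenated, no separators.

011101111011101

Place data at non-parity positions: p1 p2 1 p4 0 1 1 p8 1 0 1 1 1 0 1
p1 (pos 1,3,5,7,9,11,13,15): XOR of data positions = 1⊕0⊕1⊕1⊕1⊕1⊕1 = 0
p2 (pos 2,3,6,7,10,11,14,15): XOR of data positions = 1⊕1⊕1⊕0⊕1⊕0⊕1 = 1
p4 (pos 4,5,6,7,12,13,14,15): XOR of data positions = 0⊕1⊕1⊕1⊕1⊕0⊕1 = 1
p8 (pos 8,9,10,11,12,13,14,15): XOR of data positions = 1⊕0⊕1⊕1⊕1⊕0⊕1 = 1
Codeword: 011101111011101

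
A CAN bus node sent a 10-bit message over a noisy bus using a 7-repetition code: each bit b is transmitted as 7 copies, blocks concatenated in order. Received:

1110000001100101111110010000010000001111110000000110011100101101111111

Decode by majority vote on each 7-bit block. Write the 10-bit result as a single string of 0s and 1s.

0010010101

Block 1 (1110000): 3 ones → 0
Block 2 (0011001): 3 ones → 0
Block 3 (0111111): 6 ones → 1
Block 4 (0010000): 1 one → 0
Block 5 (0100000): 1 one → 0
Block 6 (0111111): 6 ones → 1
Block 7 (0000000): 0 ones → 0
Block 8 (1100111): 5 ones → 1
Block 9 (0010110): 3 ones → 0
Block 10 (1111111): 7 ones → 1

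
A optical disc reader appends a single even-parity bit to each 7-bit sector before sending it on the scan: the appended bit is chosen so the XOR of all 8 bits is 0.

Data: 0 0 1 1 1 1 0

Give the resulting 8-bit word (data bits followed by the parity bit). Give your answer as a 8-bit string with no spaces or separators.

XOR of the 7 data bits: 0⊕0⊕1⊕1⊕1⊕1⊕0 = 0
Parity bit = 0 (so all 8 bits XOR to 0).

00111100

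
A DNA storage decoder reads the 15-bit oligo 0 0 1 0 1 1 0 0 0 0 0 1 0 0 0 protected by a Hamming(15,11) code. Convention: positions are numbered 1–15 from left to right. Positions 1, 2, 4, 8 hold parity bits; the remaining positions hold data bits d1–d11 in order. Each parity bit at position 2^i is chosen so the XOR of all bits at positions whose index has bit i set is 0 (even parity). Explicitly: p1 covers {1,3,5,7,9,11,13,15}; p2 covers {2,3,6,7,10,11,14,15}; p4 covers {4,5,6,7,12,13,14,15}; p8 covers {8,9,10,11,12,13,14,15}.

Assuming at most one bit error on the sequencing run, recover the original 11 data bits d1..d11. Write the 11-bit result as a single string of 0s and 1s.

11100000000

s1 (pos 1,3,5,7,9,11,13,15): 0⊕1⊕1⊕0⊕0⊕0⊕0⊕0 = 0
s2 (pos 2,3,6,7,10,11,14,15): 0⊕1⊕1⊕0⊕0⊕0⊕0⊕0 = 0
s4 (pos 4,5,6,7,12,13,14,15): 0⊕1⊕1⊕0⊕1⊕0⊕0⊕0 = 1
s8 (pos 8,9,10,11,12,13,14,15): 0⊕0⊕0⊕0⊕1⊕0⊕0⊕0 = 1
Syndrome s8…s1 = 1100 → error at position 12.
Flip position 12: 001011000001000 → 001011000000000
Read data bits from positions 3,5,6,7,9,10,11,12,13,14,15: 11100000000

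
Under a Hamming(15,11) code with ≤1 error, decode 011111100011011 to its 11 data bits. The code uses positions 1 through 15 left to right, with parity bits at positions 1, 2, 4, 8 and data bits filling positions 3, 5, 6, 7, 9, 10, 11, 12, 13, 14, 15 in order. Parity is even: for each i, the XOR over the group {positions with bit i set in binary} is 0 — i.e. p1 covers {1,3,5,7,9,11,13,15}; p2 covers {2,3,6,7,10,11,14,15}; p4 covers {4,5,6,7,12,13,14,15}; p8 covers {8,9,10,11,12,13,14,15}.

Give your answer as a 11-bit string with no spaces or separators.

11100011011

s1 (pos 1,3,5,7,9,11,13,15): 0⊕1⊕1⊕1⊕0⊕1⊕0⊕1 = 1
s2 (pos 2,3,6,7,10,11,14,15): 1⊕1⊕1⊕1⊕0⊕1⊕1⊕1 = 1
s4 (pos 4,5,6,7,12,13,14,15): 1⊕1⊕1⊕1⊕1⊕0⊕1⊕1 = 1
s8 (pos 8,9,10,11,12,13,14,15): 0⊕0⊕0⊕1⊕1⊕0⊕1⊕1 = 0
Syndrome s8…s1 = 0111 → error at position 7.
Flip position 7: 011111100011011 → 011111000011011
Read data bits from positions 3,5,6,7,9,10,11,12,13,14,15: 11100011011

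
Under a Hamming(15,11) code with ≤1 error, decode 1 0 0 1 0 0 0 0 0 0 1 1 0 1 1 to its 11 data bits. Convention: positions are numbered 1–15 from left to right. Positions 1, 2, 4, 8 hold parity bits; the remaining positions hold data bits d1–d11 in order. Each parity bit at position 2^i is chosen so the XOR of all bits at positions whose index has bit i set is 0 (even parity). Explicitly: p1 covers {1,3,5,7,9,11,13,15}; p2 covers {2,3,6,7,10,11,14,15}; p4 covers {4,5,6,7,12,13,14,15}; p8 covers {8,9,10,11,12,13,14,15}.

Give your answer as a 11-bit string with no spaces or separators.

10000011011

s1 (pos 1,3,5,7,9,11,13,15): 1⊕0⊕0⊕0⊕0⊕1⊕0⊕1 = 1
s2 (pos 2,3,6,7,10,11,14,15): 0⊕0⊕0⊕0⊕0⊕1⊕1⊕1 = 1
s4 (pos 4,5,6,7,12,13,14,15): 1⊕0⊕0⊕0⊕1⊕0⊕1⊕1 = 0
s8 (pos 8,9,10,11,12,13,14,15): 0⊕0⊕0⊕1⊕1⊕0⊕1⊕1 = 0
Syndrome s8…s1 = 0011 → error at position 3.
Flip position 3: 100100000011011 → 101100000011011
Read data bits from positions 3,5,6,7,9,10,11,12,13,14,15: 10000011011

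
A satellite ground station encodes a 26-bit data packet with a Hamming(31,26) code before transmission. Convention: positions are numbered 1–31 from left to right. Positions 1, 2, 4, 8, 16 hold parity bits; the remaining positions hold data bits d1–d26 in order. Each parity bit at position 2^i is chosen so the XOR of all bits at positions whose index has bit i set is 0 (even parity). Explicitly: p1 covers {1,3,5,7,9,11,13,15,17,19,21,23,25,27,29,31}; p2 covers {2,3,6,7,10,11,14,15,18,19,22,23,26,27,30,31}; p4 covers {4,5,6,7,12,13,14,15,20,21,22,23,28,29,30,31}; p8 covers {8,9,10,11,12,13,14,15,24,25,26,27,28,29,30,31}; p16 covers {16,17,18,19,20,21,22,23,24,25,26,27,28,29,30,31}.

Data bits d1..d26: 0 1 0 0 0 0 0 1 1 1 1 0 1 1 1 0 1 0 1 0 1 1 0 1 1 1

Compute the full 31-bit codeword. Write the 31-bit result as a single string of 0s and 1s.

1100100000011110011101010110111

Place data at non-parity positions: p1 p2 0 p4 1 0 0 p8 0 0 0 1 1 1 1 p16 0 1 1 1 0 1 0 1 0 1 1 0 1 1 1
p1 (pos 1,3,5,7,9,11,13,15,17,19,21,23,25,27,29,31): XOR of data positions = 0⊕1⊕0⊕0⊕0⊕1⊕1⊕0⊕1⊕0⊕0⊕0⊕1⊕1⊕1 = 1
p2 (pos 2,3,6,7,10,11,14,15,18,19,22,23,26,27,30,31): XOR of data positions = 0⊕0⊕0⊕0⊕0⊕1⊕1⊕1⊕1⊕1⊕0⊕1⊕1⊕1⊕1 = 1
p4 (pos 4,5,6,7,12,13,14,15,20,21,22,23,28,29,30,31): XOR of data positions = 1⊕0⊕0⊕1⊕1⊕1⊕1⊕1⊕0⊕1⊕0⊕0⊕1⊕1⊕1 = 0
p8 (pos 8,9,10,11,12,13,14,15,24,25,26,27,28,29,30,31): XOR of data positions = 0⊕0⊕0⊕1⊕1⊕1⊕1⊕1⊕0⊕1⊕1⊕0⊕1⊕1⊕1 = 0
p16 (pos 16,17,18,19,20,21,22,23,24,25,26,27,28,29,30,31): XOR of data positions = 0⊕1⊕1⊕1⊕0⊕1⊕0⊕1⊕0⊕1⊕1⊕0⊕1⊕1⊕1 = 0
Codeword: 1100100000011110011101010110111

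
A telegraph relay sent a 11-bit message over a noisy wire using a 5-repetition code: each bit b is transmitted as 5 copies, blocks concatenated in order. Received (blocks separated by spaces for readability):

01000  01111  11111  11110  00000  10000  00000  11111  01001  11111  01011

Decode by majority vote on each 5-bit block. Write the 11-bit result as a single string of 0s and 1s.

01110001011

Block 1 (01000): 1 one → 0
Block 2 (01111): 4 ones → 1
Block 3 (11111): 5 ones → 1
Block 4 (11110): 4 ones → 1
Block 5 (00000): 0 ones → 0
Block 6 (10000): 1 one → 0
Block 7 (00000): 0 ones → 0
Block 8 (11111): 5 ones → 1
Block 9 (01001): 2 ones → 0
Block 10 (11111): 5 ones → 1
Block 11 (01011): 3 ones → 1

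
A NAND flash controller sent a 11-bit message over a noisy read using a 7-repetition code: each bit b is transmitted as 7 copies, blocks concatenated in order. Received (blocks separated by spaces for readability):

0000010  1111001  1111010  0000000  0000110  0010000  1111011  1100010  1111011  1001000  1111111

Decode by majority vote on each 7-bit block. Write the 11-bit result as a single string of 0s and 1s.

Block 1 (0000010): 1 one → 0
Block 2 (1111001): 5 ones → 1
Block 3 (1111010): 5 ones → 1
Block 4 (0000000): 0 ones → 0
Block 5 (0000110): 2 ones → 0
Block 6 (0010000): 1 one → 0
Block 7 (1111011): 6 ones → 1
Block 8 (1100010): 3 ones → 0
Block 9 (1111011): 6 ones → 1
Block 10 (1001000): 2 ones → 0
Block 11 (1111111): 7 ones → 1

01100010101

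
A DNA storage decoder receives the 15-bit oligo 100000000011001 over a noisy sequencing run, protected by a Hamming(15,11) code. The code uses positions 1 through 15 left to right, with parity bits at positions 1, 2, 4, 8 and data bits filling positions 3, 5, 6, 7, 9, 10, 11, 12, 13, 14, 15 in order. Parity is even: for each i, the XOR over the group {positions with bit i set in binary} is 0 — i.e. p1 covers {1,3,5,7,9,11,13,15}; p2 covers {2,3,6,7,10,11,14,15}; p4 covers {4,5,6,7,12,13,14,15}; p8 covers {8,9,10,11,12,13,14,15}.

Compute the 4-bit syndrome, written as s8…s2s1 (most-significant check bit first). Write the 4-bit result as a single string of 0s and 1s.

1001

s1 (pos 1,3,5,7,9,11,13,15): 1⊕0⊕0⊕0⊕0⊕1⊕0⊕1 = 1
s2 (pos 2,3,6,7,10,11,14,15): 0⊕0⊕0⊕0⊕0⊕1⊕0⊕1 = 0
s4 (pos 4,5,6,7,12,13,14,15): 0⊕0⊕0⊕0⊕1⊕0⊕0⊕1 = 0
s8 (pos 8,9,10,11,12,13,14,15): 0⊕0⊕0⊕1⊕1⊕0⊕0⊕1 = 1
Syndrome s8…s1 = 1001 → error at position 9.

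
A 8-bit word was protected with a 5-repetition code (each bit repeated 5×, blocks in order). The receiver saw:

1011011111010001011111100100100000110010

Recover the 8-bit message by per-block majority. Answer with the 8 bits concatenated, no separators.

11011000

Block 1 (10110): 3 ones → 1
Block 2 (11111): 5 ones → 1
Block 3 (01000): 1 one → 0
Block 4 (10111): 4 ones → 1
Block 5 (11100): 3 ones → 1
Block 6 (10010): 2 ones → 0
Block 7 (00001): 1 one → 0
Block 8 (10010): 2 ones → 0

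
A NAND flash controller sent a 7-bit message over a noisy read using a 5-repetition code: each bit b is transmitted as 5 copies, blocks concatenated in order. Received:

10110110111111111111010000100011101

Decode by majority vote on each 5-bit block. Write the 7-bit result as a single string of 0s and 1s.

1111001

Block 1 (10110): 3 ones → 1
Block 2 (11011): 4 ones → 1
Block 3 (11111): 5 ones → 1
Block 4 (11111): 5 ones → 1
Block 5 (01000): 1 one → 0
Block 6 (01000): 1 one → 0
Block 7 (11101): 4 ones → 1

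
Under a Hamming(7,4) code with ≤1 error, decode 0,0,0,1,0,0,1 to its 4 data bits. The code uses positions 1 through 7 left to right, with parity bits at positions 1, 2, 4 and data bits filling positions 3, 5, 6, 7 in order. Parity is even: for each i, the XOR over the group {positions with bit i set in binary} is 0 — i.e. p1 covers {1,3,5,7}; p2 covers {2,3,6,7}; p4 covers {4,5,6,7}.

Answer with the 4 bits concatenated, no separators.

1001

s1 (pos 1,3,5,7): 0⊕0⊕0⊕1 = 1
s2 (pos 2,3,6,7): 0⊕0⊕0⊕1 = 1
s4 (pos 4,5,6,7): 1⊕0⊕0⊕1 = 0
Syndrome s4…s1 = 011 → error at position 3.
Flip position 3: 0001001 → 0011001
Read data bits from positions 3,5,6,7: 1001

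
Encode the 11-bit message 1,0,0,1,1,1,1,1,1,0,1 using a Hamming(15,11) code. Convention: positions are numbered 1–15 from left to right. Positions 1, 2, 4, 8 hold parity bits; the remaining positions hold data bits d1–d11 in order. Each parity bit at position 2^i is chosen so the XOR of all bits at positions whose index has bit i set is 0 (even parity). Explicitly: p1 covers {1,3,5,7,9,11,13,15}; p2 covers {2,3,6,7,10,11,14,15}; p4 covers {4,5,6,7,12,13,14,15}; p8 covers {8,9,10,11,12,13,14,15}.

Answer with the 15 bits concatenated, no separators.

011000101111101

Place data at non-parity positions: p1 p2 1 p4 0 0 1 p8 1 1 1 1 1 0 1
p1 (pos 1,3,5,7,9,11,13,15): XOR of data positions = 1⊕0⊕1⊕1⊕1⊕1⊕1 = 0
p2 (pos 2,3,6,7,10,11,14,15): XOR of data positions = 1⊕0⊕1⊕1⊕1⊕0⊕1 = 1
p4 (pos 4,5,6,7,12,13,14,15): XOR of data positions = 0⊕0⊕1⊕1⊕1⊕0⊕1 = 0
p8 (pos 8,9,10,11,12,13,14,15): XOR of data positions = 1⊕1⊕1⊕1⊕1⊕0⊕1 = 0
Codeword: 011000101111101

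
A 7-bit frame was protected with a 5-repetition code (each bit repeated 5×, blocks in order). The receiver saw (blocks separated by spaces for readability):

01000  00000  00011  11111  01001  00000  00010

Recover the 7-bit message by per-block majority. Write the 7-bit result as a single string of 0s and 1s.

0001000

Block 1 (01000): 1 one → 0
Block 2 (00000): 0 ones → 0
Block 3 (00011): 2 ones → 0
Block 4 (11111): 5 ones → 1
Block 5 (01001): 2 ones → 0
Block 6 (00000): 0 ones → 0
Block 7 (00010): 1 one → 0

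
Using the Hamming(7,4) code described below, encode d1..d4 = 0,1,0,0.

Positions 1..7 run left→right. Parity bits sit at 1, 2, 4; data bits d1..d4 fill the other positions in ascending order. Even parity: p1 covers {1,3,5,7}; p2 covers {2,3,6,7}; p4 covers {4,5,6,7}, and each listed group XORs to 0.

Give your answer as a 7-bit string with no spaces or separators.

1001100

Place data at non-parity positions: p1 p2 0 p4 1 0 0
p1 (pos 1,3,5,7): XOR of data positions = 0⊕1⊕0 = 1
p2 (pos 2,3,6,7): XOR of data positions = 0⊕0⊕0 = 0
p4 (pos 4,5,6,7): XOR of data positions = 1⊕0⊕0 = 1
Codeword: 1001100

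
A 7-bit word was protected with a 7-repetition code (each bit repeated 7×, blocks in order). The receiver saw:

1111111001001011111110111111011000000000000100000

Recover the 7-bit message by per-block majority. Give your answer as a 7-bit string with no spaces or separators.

Block 1 (1111111): 7 ones → 1
Block 2 (0010010): 2 ones → 0
Block 3 (1111111): 7 ones → 1
Block 4 (0111111): 6 ones → 1
Block 5 (0110000): 2 ones → 0
Block 6 (0000000): 0 ones → 0
Block 7 (0100000): 1 one → 0

1011000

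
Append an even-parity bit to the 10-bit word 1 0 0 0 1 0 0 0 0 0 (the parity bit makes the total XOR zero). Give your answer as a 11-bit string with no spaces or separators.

10001000000

XOR of the 10 data bits: 1⊕0⊕0⊕0⊕1⊕0⊕0⊕0⊕0⊕0 = 0
Parity bit = 0 (so all 11 bits XOR to 0).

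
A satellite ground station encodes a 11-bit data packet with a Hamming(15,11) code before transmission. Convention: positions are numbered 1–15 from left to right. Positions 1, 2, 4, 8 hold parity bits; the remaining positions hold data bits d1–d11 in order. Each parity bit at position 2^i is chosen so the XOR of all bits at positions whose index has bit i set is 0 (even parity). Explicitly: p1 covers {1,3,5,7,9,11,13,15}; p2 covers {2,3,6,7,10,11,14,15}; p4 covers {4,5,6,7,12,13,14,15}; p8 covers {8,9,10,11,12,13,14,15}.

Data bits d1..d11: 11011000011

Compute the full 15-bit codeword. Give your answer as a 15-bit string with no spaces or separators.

Place data at non-parity positions: p1 p2 1 p4 1 0 1 p8 1 0 0 0 0 1 1
p1 (pos 1,3,5,7,9,11,13,15): XOR of data positions = 1⊕1⊕1⊕1⊕0⊕0⊕1 = 1
p2 (pos 2,3,6,7,10,11,14,15): XOR of data positions = 1⊕0⊕1⊕0⊕0⊕1⊕1 = 0
p4 (pos 4,5,6,7,12,13,14,15): XOR of data positions = 1⊕0⊕1⊕0⊕0⊕1⊕1 = 0
p8 (pos 8,9,10,11,12,13,14,15): XOR of data positions = 1⊕0⊕0⊕0⊕0⊕1⊕1 = 1
Codeword: 101010111000011

101010111000011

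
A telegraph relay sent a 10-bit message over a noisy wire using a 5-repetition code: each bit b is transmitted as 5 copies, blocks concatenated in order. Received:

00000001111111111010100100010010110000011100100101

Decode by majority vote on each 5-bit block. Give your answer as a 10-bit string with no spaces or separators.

Block 1 (00000): 0 ones → 0
Block 2 (00111): 3 ones → 1
Block 3 (11111): 5 ones → 1
Block 4 (11010): 3 ones → 1
Block 5 (10010): 2 ones → 0
Block 6 (00100): 1 one → 0
Block 7 (10110): 3 ones → 1
Block 8 (00001): 1 one → 0
Block 9 (11001): 3 ones → 1
Block 10 (00101): 2 ones → 0

0111001010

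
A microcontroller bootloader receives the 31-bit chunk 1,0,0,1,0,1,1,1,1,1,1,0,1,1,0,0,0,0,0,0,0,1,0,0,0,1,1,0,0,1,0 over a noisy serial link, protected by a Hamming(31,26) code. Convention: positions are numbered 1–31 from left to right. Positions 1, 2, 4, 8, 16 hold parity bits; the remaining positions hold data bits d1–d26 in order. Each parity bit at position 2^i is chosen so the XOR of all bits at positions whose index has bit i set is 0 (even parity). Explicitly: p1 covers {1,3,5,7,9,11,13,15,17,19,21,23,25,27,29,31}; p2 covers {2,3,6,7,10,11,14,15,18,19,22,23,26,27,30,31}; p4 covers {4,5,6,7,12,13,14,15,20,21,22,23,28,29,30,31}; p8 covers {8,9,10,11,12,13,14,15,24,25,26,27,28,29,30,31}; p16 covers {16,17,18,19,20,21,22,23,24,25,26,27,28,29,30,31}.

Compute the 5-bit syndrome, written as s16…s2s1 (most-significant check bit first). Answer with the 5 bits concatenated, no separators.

s1 (pos 1,3,5,7,9,11,13,15,17,19,21,23,25,27,29,31): 1⊕0⊕0⊕1⊕1⊕1⊕1⊕0⊕0⊕0⊕0⊕0⊕0⊕1⊕0⊕0 = 0
s2 (pos 2,3,6,7,10,11,14,15,18,19,22,23,26,27,30,31): 0⊕0⊕1⊕1⊕1⊕1⊕1⊕0⊕0⊕0⊕1⊕0⊕1⊕1⊕1⊕0 = 1
s4 (pos 4,5,6,7,12,13,14,15,20,21,22,23,28,29,30,31): 1⊕0⊕1⊕1⊕0⊕1⊕1⊕0⊕0⊕0⊕1⊕0⊕0⊕0⊕1⊕0 = 1
s8 (pos 8,9,10,11,12,13,14,15,24,25,26,27,28,29,30,31): 1⊕1⊕1⊕1⊕0⊕1⊕1⊕0⊕0⊕0⊕1⊕1⊕0⊕0⊕1⊕0 = 1
s16 (pos 16,17,18,19,20,21,22,23,24,25,26,27,28,29,30,31): 0⊕0⊕0⊕0⊕0⊕0⊕1⊕0⊕0⊕0⊕1⊕1⊕0⊕0⊕1⊕0 = 0
Syndrome s16…s1 = 01110 → error at position 14.

01110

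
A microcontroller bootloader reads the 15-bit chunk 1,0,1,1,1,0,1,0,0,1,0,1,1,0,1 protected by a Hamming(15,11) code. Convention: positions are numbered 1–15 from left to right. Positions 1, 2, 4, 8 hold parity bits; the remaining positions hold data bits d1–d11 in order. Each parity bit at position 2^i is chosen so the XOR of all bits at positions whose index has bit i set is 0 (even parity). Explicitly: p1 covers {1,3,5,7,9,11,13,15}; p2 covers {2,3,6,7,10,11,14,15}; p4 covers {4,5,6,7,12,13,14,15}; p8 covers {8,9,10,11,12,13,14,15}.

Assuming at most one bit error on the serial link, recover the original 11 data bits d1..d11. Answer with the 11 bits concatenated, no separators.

11010101101

s1 (pos 1,3,5,7,9,11,13,15): 1⊕1⊕1⊕1⊕0⊕0⊕1⊕1 = 0
s2 (pos 2,3,6,7,10,11,14,15): 0⊕1⊕0⊕1⊕1⊕0⊕0⊕1 = 0
s4 (pos 4,5,6,7,12,13,14,15): 1⊕1⊕0⊕1⊕1⊕1⊕0⊕1 = 0
s8 (pos 8,9,10,11,12,13,14,15): 0⊕0⊕1⊕0⊕1⊕1⊕0⊕1 = 0
Syndrome s8…s1 = 0000 → no error.
Read data bits from positions 3,5,6,7,9,10,11,12,13,14,15: 11010101101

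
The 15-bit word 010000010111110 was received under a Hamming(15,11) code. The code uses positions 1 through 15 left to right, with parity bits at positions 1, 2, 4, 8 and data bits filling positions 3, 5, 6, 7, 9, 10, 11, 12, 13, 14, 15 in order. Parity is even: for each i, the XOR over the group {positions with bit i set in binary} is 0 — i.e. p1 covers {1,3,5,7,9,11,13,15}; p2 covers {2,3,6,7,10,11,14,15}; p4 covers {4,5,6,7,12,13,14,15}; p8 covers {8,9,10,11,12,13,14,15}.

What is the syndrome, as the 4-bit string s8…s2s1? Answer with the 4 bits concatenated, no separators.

0100

s1 (pos 1,3,5,7,9,11,13,15): 0⊕0⊕0⊕0⊕0⊕1⊕1⊕0 = 0
s2 (pos 2,3,6,7,10,11,14,15): 1⊕0⊕0⊕0⊕1⊕1⊕1⊕0 = 0
s4 (pos 4,5,6,7,12,13,14,15): 0⊕0⊕0⊕0⊕1⊕1⊕1⊕0 = 1
s8 (pos 8,9,10,11,12,13,14,15): 1⊕0⊕1⊕1⊕1⊕1⊕1⊕0 = 0
Syndrome s8…s1 = 0100 → error at position 4.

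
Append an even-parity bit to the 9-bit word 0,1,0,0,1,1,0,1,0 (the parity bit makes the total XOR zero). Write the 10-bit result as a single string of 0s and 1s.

XOR of the 9 data bits: 0⊕1⊕0⊕0⊕1⊕1⊕0⊕1⊕0 = 0
Parity bit = 0 (so all 10 bits XOR to 0).

0100110100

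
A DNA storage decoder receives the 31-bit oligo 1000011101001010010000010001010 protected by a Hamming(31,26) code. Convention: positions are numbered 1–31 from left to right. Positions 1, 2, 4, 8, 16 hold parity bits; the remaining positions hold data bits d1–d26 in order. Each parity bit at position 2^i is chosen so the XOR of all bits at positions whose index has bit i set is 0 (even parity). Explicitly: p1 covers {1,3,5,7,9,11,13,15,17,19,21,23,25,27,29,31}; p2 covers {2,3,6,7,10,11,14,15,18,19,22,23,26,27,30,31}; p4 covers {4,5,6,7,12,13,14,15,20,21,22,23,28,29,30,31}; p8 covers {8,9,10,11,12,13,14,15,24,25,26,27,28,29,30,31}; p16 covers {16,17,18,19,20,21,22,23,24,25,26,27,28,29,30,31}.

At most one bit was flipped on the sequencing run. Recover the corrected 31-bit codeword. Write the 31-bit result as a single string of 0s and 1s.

1000011001001010010000010001010

s1 (pos 1,3,5,7,9,11,13,15,17,19,21,23,25,27,29,31): 1⊕0⊕0⊕1⊕0⊕0⊕1⊕1⊕0⊕0⊕0⊕0⊕0⊕0⊕0⊕0 = 0
s2 (pos 2,3,6,7,10,11,14,15,18,19,22,23,26,27,30,31): 0⊕0⊕1⊕1⊕1⊕0⊕0⊕1⊕1⊕0⊕0⊕0⊕0⊕0⊕1⊕0 = 0
s4 (pos 4,5,6,7,12,13,14,15,20,21,22,23,28,29,30,31): 0⊕0⊕1⊕1⊕0⊕1⊕0⊕1⊕0⊕0⊕0⊕0⊕1⊕0⊕1⊕0 = 0
s8 (pos 8,9,10,11,12,13,14,15,24,25,26,27,28,29,30,31): 1⊕0⊕1⊕0⊕0⊕1⊕0⊕1⊕1⊕0⊕0⊕0⊕1⊕0⊕1⊕0 = 1
s16 (pos 16,17,18,19,20,21,22,23,24,25,26,27,28,29,30,31): 0⊕0⊕1⊕0⊕0⊕0⊕0⊕0⊕1⊕0⊕0⊕0⊕1⊕0⊕1⊕0 = 0
Syndrome s16…s1 = 01000 → error at position 8.
Flip position 8: 1000011101001010010000010001010 → 1000011001001010010000010001010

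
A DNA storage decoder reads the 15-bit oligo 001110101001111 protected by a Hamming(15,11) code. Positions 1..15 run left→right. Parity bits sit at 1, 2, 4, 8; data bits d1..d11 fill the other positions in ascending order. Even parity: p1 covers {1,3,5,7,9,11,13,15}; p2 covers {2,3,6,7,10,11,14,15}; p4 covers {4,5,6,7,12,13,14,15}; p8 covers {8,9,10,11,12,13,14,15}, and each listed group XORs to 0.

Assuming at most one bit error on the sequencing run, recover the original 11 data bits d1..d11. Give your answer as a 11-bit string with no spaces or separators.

11011000111

s1 (pos 1,3,5,7,9,11,13,15): 0⊕1⊕1⊕1⊕1⊕0⊕1⊕1 = 0
s2 (pos 2,3,6,7,10,11,14,15): 0⊕1⊕0⊕1⊕0⊕0⊕1⊕1 = 0
s4 (pos 4,5,6,7,12,13,14,15): 1⊕1⊕0⊕1⊕1⊕1⊕1⊕1 = 1
s8 (pos 8,9,10,11,12,13,14,15): 0⊕1⊕0⊕0⊕1⊕1⊕1⊕1 = 1
Syndrome s8…s1 = 1100 → error at position 12.
Flip position 12: 001110101001111 → 001110101000111
Read data bits from positions 3,5,6,7,9,10,11,12,13,14,15: 11011000111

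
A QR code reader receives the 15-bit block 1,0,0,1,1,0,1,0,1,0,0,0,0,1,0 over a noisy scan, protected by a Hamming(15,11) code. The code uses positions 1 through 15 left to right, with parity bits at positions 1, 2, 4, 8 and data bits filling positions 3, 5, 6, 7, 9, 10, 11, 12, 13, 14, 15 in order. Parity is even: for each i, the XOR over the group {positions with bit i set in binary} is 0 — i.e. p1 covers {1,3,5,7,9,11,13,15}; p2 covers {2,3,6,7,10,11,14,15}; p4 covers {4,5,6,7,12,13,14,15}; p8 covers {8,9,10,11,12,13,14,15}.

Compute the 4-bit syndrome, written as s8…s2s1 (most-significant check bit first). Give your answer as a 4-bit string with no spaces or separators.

s1 (pos 1,3,5,7,9,11,13,15): 1⊕0⊕1⊕1⊕1⊕0⊕0⊕0 = 0
s2 (pos 2,3,6,7,10,11,14,15): 0⊕0⊕0⊕1⊕0⊕0⊕1⊕0 = 0
s4 (pos 4,5,6,7,12,13,14,15): 1⊕1⊕0⊕1⊕0⊕0⊕1⊕0 = 0
s8 (pos 8,9,10,11,12,13,14,15): 0⊕1⊕0⊕0⊕0⊕0⊕1⊕0 = 0
Syndrome s8…s1 = 0000 → no error.

0000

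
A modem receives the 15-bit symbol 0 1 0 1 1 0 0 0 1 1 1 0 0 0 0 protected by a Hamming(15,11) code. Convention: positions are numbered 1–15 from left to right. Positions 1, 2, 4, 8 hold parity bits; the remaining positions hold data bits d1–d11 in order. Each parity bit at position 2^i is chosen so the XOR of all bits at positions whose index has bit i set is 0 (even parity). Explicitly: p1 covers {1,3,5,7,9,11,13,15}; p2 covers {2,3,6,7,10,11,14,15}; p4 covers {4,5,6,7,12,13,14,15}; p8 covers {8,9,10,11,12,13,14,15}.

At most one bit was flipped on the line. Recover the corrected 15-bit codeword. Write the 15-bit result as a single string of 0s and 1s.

s1 (pos 1,3,5,7,9,11,13,15): 0⊕0⊕1⊕0⊕1⊕1⊕0⊕0 = 1
s2 (pos 2,3,6,7,10,11,14,15): 1⊕0⊕0⊕0⊕1⊕1⊕0⊕0 = 1
s4 (pos 4,5,6,7,12,13,14,15): 1⊕1⊕0⊕0⊕0⊕0⊕0⊕0 = 0
s8 (pos 8,9,10,11,12,13,14,15): 0⊕1⊕1⊕1⊕0⊕0⊕0⊕0 = 1
Syndrome s8…s1 = 1011 → error at position 11.
Flip position 11: 010110001110000 → 010110001100000

010110001100000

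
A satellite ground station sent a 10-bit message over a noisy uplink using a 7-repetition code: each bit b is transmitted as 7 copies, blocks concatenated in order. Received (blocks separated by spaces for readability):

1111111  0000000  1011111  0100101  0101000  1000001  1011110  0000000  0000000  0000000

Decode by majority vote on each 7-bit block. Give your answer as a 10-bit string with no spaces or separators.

1010001000

Block 1 (1111111): 7 ones → 1
Block 2 (0000000): 0 ones → 0
Block 3 (1011111): 6 ones → 1
Block 4 (0100101): 3 ones → 0
Block 5 (0101000): 2 ones → 0
Block 6 (1000001): 2 ones → 0
Block 7 (1011110): 5 ones → 1
Block 8 (0000000): 0 ones → 0
Block 9 (0000000): 0 ones → 0
Block 10 (0000000): 0 ones → 0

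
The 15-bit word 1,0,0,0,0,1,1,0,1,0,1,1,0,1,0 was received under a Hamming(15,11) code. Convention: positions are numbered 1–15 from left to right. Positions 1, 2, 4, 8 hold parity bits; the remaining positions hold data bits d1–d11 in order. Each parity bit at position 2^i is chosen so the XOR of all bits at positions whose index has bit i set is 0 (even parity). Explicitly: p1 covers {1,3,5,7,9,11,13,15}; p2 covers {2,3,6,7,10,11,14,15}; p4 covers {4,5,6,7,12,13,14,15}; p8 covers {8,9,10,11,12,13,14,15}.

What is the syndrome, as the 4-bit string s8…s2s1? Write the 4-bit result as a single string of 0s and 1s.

0000

s1 (pos 1,3,5,7,9,11,13,15): 1⊕0⊕0⊕1⊕1⊕1⊕0⊕0 = 0
s2 (pos 2,3,6,7,10,11,14,15): 0⊕0⊕1⊕1⊕0⊕1⊕1⊕0 = 0
s4 (pos 4,5,6,7,12,13,14,15): 0⊕0⊕1⊕1⊕1⊕0⊕1⊕0 = 0
s8 (pos 8,9,10,11,12,13,14,15): 0⊕1⊕0⊕1⊕1⊕0⊕1⊕0 = 0
Syndrome s8…s1 = 0000 → no error.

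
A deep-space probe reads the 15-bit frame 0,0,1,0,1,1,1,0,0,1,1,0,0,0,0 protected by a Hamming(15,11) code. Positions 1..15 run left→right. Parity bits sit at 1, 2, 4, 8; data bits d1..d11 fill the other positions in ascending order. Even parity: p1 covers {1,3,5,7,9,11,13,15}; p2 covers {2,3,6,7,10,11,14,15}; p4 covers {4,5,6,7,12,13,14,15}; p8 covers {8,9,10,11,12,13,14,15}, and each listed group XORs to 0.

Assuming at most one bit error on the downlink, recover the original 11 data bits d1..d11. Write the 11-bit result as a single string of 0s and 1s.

s1 (pos 1,3,5,7,9,11,13,15): 0⊕1⊕1⊕1⊕0⊕1⊕0⊕0 = 0
s2 (pos 2,3,6,7,10,11,14,15): 0⊕1⊕1⊕1⊕1⊕1⊕0⊕0 = 1
s4 (pos 4,5,6,7,12,13,14,15): 0⊕1⊕1⊕1⊕0⊕0⊕0⊕0 = 1
s8 (pos 8,9,10,11,12,13,14,15): 0⊕0⊕1⊕1⊕0⊕0⊕0⊕0 = 0
Syndrome s8…s1 = 0110 → error at position 6.
Flip position 6: 001011100110000 → 001010100110000
Read data bits from positions 3,5,6,7,9,10,11,12,13,14,15: 11010110000

11010110000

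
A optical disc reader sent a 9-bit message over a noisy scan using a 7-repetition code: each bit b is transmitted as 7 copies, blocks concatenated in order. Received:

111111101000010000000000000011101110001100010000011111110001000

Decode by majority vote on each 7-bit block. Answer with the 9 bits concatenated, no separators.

Block 1 (1111111): 7 ones → 1
Block 2 (0100001): 2 ones → 0
Block 3 (0000000): 0 ones → 0
Block 4 (0000000): 0 ones → 0
Block 5 (1110111): 6 ones → 1
Block 6 (0001100): 2 ones → 0
Block 7 (0100000): 1 one → 0
Block 8 (1111111): 7 ones → 1
Block 9 (0001000): 1 one → 0

100010010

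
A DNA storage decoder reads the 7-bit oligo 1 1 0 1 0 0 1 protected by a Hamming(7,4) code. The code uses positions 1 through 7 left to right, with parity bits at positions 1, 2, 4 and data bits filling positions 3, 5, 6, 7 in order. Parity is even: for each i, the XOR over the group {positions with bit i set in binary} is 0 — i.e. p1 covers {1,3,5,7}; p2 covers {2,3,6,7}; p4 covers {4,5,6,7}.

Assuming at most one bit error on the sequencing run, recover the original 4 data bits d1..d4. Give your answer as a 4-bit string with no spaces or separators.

0001

s1 (pos 1,3,5,7): 1⊕0⊕0⊕1 = 0
s2 (pos 2,3,6,7): 1⊕0⊕0⊕1 = 0
s4 (pos 4,5,6,7): 1⊕0⊕0⊕1 = 0
Syndrome s4…s1 = 000 → no error.
Read data bits from positions 3,5,6,7: 0001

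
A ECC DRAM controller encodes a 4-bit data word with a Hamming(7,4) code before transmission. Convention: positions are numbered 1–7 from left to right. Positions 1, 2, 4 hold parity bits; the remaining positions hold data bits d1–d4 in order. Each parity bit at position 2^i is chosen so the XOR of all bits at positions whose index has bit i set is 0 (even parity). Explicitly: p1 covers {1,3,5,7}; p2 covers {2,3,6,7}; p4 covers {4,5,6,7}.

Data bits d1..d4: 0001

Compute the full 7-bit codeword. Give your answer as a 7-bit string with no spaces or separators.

1101001

Place data at non-parity positions: p1 p2 0 p4 0 0 1
p1 (pos 1,3,5,7): XOR of data positions = 0⊕0⊕1 = 1
p2 (pos 2,3,6,7): XOR of data positions = 0⊕0⊕1 = 1
p4 (pos 4,5,6,7): XOR of data positions = 0⊕0⊕1 = 1
Codeword: 1101001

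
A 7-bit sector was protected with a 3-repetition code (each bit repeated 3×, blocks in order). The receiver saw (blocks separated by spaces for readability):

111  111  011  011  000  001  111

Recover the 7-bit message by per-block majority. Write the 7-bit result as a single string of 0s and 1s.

1111001

Block 1 (111): 3 ones → 1
Block 2 (111): 3 ones → 1
Block 3 (011): 2 ones → 1
Block 4 (011): 2 ones → 1
Block 5 (000): 0 ones → 0
Block 6 (001): 1 one → 0
Block 7 (111): 3 ones → 1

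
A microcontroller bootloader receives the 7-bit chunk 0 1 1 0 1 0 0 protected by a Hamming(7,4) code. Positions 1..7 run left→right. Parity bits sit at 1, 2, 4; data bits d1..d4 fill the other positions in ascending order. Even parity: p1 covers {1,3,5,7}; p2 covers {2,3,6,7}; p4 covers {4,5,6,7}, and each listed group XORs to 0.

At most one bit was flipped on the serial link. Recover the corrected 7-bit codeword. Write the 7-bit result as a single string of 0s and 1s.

s1 (pos 1,3,5,7): 0⊕1⊕1⊕0 = 0
s2 (pos 2,3,6,7): 1⊕1⊕0⊕0 = 0
s4 (pos 4,5,6,7): 0⊕1⊕0⊕0 = 1
Syndrome s4…s1 = 100 → error at position 4.
Flip position 4: 0110100 → 0111100

0111100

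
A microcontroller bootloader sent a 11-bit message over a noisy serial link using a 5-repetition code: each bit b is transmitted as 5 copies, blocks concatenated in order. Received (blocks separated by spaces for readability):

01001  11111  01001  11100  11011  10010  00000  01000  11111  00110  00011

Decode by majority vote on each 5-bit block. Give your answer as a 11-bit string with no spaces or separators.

Block 1 (01001): 2 ones → 0
Block 2 (11111): 5 ones → 1
Block 3 (01001): 2 ones → 0
Block 4 (11100): 3 ones → 1
Block 5 (11011): 4 ones → 1
Block 6 (10010): 2 ones → 0
Block 7 (00000): 0 ones → 0
Block 8 (01000): 1 one → 0
Block 9 (11111): 5 ones → 1
Block 10 (00110): 2 ones → 0
Block 11 (00011): 2 ones → 0

01011000100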